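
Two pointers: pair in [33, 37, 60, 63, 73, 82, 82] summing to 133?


lo=0(33)+hi=6(82)=115
lo=1(37)+hi=6(82)=119
lo=2(60)+hi=6(82)=142
lo=2(60)+hi=5(82)=142
lo=2(60)+hi=4(73)=133

Yes: 60+73=133


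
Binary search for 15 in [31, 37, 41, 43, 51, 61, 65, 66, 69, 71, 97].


Step 1: lo=0, hi=10, mid=5, val=61
Step 2: lo=0, hi=4, mid=2, val=41
Step 3: lo=0, hi=1, mid=0, val=31

Not found


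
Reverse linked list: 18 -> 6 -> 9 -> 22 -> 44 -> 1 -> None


Step 1: curr=18, set curr.next=prev(None) | reversed so far: 18
Step 2: curr=6, set curr.next=prev(18) | reversed so far: 6 -> 18
Step 3: curr=9, set curr.next=prev(6) | reversed so far: 9 -> 6 -> 18
Step 4: curr=22, set curr.next=prev(9) | reversed so far: 22 -> 9 -> 6 -> 18
Step 5: curr=44, set curr.next=prev(22) | reversed so far: 44 -> 22 -> 9 -> 6 -> 18
Step 6: curr=1, set curr.next=prev(44) | reversed so far: 1 -> 44 -> 22 -> 9 -> 6 -> 18

1 -> 44 -> 22 -> 9 -> 6 -> 18 -> None


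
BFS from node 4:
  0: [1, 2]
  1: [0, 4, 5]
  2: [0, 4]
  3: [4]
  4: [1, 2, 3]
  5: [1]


Visit 4, enqueue [1, 2, 3]
Visit 1, enqueue [0, 5]
Visit 2, enqueue []
Visit 3, enqueue []
Visit 0, enqueue []
Visit 5, enqueue []

BFS order: [4, 1, 2, 3, 0, 5]


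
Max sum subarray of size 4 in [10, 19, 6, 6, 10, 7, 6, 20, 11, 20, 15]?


[0:4]: 41
[1:5]: 41
[2:6]: 29
[3:7]: 29
[4:8]: 43
[5:9]: 44
[6:10]: 57
[7:11]: 66

Max: 66 at [7:11]


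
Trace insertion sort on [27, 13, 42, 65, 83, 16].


Initial: [27, 13, 42, 65, 83, 16]
Insert 13: [13, 27, 42, 65, 83, 16]
Insert 42: [13, 27, 42, 65, 83, 16]
Insert 65: [13, 27, 42, 65, 83, 16]
Insert 83: [13, 27, 42, 65, 83, 16]
Insert 16: [13, 16, 27, 42, 65, 83]

Sorted: [13, 16, 27, 42, 65, 83]


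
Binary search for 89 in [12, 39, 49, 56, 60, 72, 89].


Step 1: lo=0, hi=6, mid=3, val=56
Step 2: lo=4, hi=6, mid=5, val=72
Step 3: lo=6, hi=6, mid=6, val=89

Found at index 6


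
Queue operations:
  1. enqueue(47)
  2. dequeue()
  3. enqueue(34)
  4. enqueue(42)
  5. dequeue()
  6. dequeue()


enqueue(47) -> [47]
dequeue()->47, []
enqueue(34) -> [34]
enqueue(42) -> [34, 42]
dequeue()->34, [42]
dequeue()->42, []

Final queue: []


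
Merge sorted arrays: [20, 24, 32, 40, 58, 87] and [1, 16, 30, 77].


Take 1 from B
Take 16 from B
Take 20 from A
Take 24 from A
Take 30 from B
Take 32 from A
Take 40 from A
Take 58 from A
Take 77 from B

Merged: [1, 16, 20, 24, 30, 32, 40, 58, 77, 87]


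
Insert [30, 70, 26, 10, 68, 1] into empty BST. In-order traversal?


Insert 30: root
Insert 70: R from 30
Insert 26: L from 30
Insert 10: L from 30 -> L from 26
Insert 68: R from 30 -> L from 70
Insert 1: L from 30 -> L from 26 -> L from 10

In-order: [1, 10, 26, 30, 68, 70]


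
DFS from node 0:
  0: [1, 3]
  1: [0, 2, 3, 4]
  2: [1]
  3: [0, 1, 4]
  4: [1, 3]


Visit 0, push [3, 1]
Visit 1, push [4, 3, 2]
Visit 2, push []
Visit 3, push [4]
Visit 4, push []

DFS order: [0, 1, 2, 3, 4]


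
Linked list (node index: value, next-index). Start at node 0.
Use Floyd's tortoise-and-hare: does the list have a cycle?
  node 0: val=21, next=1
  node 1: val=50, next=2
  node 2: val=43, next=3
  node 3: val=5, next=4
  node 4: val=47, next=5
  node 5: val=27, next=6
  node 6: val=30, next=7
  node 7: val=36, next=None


Floyd's tortoise (slow, +1) and hare (fast, +2):
  init: slow=0, fast=0
  step 1: slow=1, fast=2
  step 2: slow=2, fast=4
  step 3: slow=3, fast=6
  step 4: fast 6->7->None, no cycle

Cycle: no


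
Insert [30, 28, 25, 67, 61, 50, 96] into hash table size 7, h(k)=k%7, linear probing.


Insert 30: h=2 -> slot 2
Insert 28: h=0 -> slot 0
Insert 25: h=4 -> slot 4
Insert 67: h=4, 1 probes -> slot 5
Insert 61: h=5, 1 probes -> slot 6
Insert 50: h=1 -> slot 1
Insert 96: h=5, 5 probes -> slot 3

Table: [28, 50, 30, 96, 25, 67, 61]


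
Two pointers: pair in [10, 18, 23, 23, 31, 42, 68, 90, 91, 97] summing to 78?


lo=0(10)+hi=9(97)=107
lo=0(10)+hi=8(91)=101
lo=0(10)+hi=7(90)=100
lo=0(10)+hi=6(68)=78

Yes: 10+68=78


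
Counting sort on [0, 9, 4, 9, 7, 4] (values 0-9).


Input: [0, 9, 4, 9, 7, 4]
Counts: [1, 0, 0, 0, 2, 0, 0, 1, 0, 2]

Sorted: [0, 4, 4, 7, 9, 9]


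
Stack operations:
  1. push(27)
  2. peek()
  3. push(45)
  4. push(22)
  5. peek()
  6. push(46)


push(27) -> [27]
peek()->27
push(45) -> [27, 45]
push(22) -> [27, 45, 22]
peek()->22
push(46) -> [27, 45, 22, 46]

Final stack: [27, 45, 22, 46]


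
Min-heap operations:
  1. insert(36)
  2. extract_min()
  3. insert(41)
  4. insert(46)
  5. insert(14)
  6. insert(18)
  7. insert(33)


insert(36) -> [36]
extract_min()->36, []
insert(41) -> [41]
insert(46) -> [41, 46]
insert(14) -> [14, 46, 41]
insert(18) -> [14, 18, 41, 46]
insert(33) -> [14, 18, 41, 46, 33]

Final heap: [14, 18, 41, 46, 33]


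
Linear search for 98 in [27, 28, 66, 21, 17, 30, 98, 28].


i=0: 27!=98
i=1: 28!=98
i=2: 66!=98
i=3: 21!=98
i=4: 17!=98
i=5: 30!=98
i=6: 98==98 found!

Found at 6, 7 comps


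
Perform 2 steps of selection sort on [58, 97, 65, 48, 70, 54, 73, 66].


Initial: [58, 97, 65, 48, 70, 54, 73, 66]
Step 1: min=48 at 3
  Swap: [48, 97, 65, 58, 70, 54, 73, 66]
Step 2: min=54 at 5
  Swap: [48, 54, 65, 58, 70, 97, 73, 66]

After 2 steps: [48, 54, 65, 58, 70, 97, 73, 66]


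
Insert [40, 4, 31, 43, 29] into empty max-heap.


Insert 40: [40]
Insert 4: [40, 4]
Insert 31: [40, 4, 31]
Insert 43: [43, 40, 31, 4]
Insert 29: [43, 40, 31, 4, 29]

Final heap: [43, 40, 31, 4, 29]


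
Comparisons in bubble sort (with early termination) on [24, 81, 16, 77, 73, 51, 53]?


Algorithm: bubble sort (with early termination)
Input: [24, 81, 16, 77, 73, 51, 53]
Sorted: [16, 24, 51, 53, 73, 77, 81]

18


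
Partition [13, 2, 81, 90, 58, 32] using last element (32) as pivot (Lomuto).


Pivot: 32
  13 <= 32: advance i (no swap)
  2 <= 32: advance i (no swap)
Place pivot at 2: [13, 2, 32, 90, 58, 81]

Partitioned: [13, 2, 32, 90, 58, 81]


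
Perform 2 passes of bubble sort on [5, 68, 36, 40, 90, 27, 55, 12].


Initial: [5, 68, 36, 40, 90, 27, 55, 12]
Pass 1: [5, 36, 40, 68, 27, 55, 12, 90] (5 swaps)
Pass 2: [5, 36, 40, 27, 55, 12, 68, 90] (3 swaps)

After 2 passes: [5, 36, 40, 27, 55, 12, 68, 90]


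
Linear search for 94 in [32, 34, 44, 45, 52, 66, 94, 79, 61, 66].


i=0: 32!=94
i=1: 34!=94
i=2: 44!=94
i=3: 45!=94
i=4: 52!=94
i=5: 66!=94
i=6: 94==94 found!

Found at 6, 7 comps


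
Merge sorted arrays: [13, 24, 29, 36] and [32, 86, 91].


Take 13 from A
Take 24 from A
Take 29 from A
Take 32 from B
Take 36 from A

Merged: [13, 24, 29, 32, 36, 86, 91]


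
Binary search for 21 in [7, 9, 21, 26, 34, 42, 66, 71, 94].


Step 1: lo=0, hi=8, mid=4, val=34
Step 2: lo=0, hi=3, mid=1, val=9
Step 3: lo=2, hi=3, mid=2, val=21

Found at index 2


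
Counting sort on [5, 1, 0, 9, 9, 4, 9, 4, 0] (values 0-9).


Input: [5, 1, 0, 9, 9, 4, 9, 4, 0]
Counts: [2, 1, 0, 0, 2, 1, 0, 0, 0, 3]

Sorted: [0, 0, 1, 4, 4, 5, 9, 9, 9]


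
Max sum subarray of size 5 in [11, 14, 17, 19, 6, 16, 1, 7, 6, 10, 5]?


[0:5]: 67
[1:6]: 72
[2:7]: 59
[3:8]: 49
[4:9]: 36
[5:10]: 40
[6:11]: 29

Max: 72 at [1:6]


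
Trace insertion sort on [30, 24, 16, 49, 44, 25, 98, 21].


Initial: [30, 24, 16, 49, 44, 25, 98, 21]
Insert 24: [24, 30, 16, 49, 44, 25, 98, 21]
Insert 16: [16, 24, 30, 49, 44, 25, 98, 21]
Insert 49: [16, 24, 30, 49, 44, 25, 98, 21]
Insert 44: [16, 24, 30, 44, 49, 25, 98, 21]
Insert 25: [16, 24, 25, 30, 44, 49, 98, 21]
Insert 98: [16, 24, 25, 30, 44, 49, 98, 21]
Insert 21: [16, 21, 24, 25, 30, 44, 49, 98]

Sorted: [16, 21, 24, 25, 30, 44, 49, 98]


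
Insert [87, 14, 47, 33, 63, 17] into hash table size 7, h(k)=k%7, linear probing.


Insert 87: h=3 -> slot 3
Insert 14: h=0 -> slot 0
Insert 47: h=5 -> slot 5
Insert 33: h=5, 1 probes -> slot 6
Insert 63: h=0, 1 probes -> slot 1
Insert 17: h=3, 1 probes -> slot 4

Table: [14, 63, None, 87, 17, 47, 33]


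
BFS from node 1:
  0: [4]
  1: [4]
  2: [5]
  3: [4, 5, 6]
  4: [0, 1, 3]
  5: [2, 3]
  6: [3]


Visit 1, enqueue [4]
Visit 4, enqueue [0, 3]
Visit 0, enqueue []
Visit 3, enqueue [5, 6]
Visit 5, enqueue [2]
Visit 6, enqueue []
Visit 2, enqueue []

BFS order: [1, 4, 0, 3, 5, 6, 2]


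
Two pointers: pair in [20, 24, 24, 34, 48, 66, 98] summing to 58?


lo=0(20)+hi=6(98)=118
lo=0(20)+hi=5(66)=86
lo=0(20)+hi=4(48)=68
lo=0(20)+hi=3(34)=54
lo=1(24)+hi=3(34)=58

Yes: 24+34=58


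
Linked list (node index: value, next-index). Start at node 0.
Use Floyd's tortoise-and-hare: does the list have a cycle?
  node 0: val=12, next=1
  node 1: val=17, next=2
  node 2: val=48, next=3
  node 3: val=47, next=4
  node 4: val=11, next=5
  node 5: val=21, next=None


Floyd's tortoise (slow, +1) and hare (fast, +2):
  init: slow=0, fast=0
  step 1: slow=1, fast=2
  step 2: slow=2, fast=4
  step 3: fast 4->5->None, no cycle

Cycle: no


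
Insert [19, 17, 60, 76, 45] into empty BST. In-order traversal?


Insert 19: root
Insert 17: L from 19
Insert 60: R from 19
Insert 76: R from 19 -> R from 60
Insert 45: R from 19 -> L from 60

In-order: [17, 19, 45, 60, 76]


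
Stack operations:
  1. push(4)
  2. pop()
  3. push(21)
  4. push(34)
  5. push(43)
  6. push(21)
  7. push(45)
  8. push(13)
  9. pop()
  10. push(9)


push(4) -> [4]
pop()->4, []
push(21) -> [21]
push(34) -> [21, 34]
push(43) -> [21, 34, 43]
push(21) -> [21, 34, 43, 21]
push(45) -> [21, 34, 43, 21, 45]
push(13) -> [21, 34, 43, 21, 45, 13]
pop()->13, [21, 34, 43, 21, 45]
push(9) -> [21, 34, 43, 21, 45, 9]

Final stack: [21, 34, 43, 21, 45, 9]


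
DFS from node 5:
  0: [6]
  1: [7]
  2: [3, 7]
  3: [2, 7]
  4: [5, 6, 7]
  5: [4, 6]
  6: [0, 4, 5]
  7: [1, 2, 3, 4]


Visit 5, push [6, 4]
Visit 4, push [7, 6]
Visit 6, push [0]
Visit 0, push []
Visit 7, push [3, 2, 1]
Visit 1, push []
Visit 2, push [3]
Visit 3, push []

DFS order: [5, 4, 6, 0, 7, 1, 2, 3]


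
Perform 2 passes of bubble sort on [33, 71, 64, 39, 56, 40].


Initial: [33, 71, 64, 39, 56, 40]
Pass 1: [33, 64, 39, 56, 40, 71] (4 swaps)
Pass 2: [33, 39, 56, 40, 64, 71] (3 swaps)

After 2 passes: [33, 39, 56, 40, 64, 71]


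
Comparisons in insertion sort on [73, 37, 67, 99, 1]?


Algorithm: insertion sort
Input: [73, 37, 67, 99, 1]
Sorted: [1, 37, 67, 73, 99]

8


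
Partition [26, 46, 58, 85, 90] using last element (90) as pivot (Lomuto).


Pivot: 90
  26 <= 90: advance i (no swap)
  46 <= 90: advance i (no swap)
  58 <= 90: advance i (no swap)
  85 <= 90: advance i (no swap)
Place pivot at 4: [26, 46, 58, 85, 90]

Partitioned: [26, 46, 58, 85, 90]


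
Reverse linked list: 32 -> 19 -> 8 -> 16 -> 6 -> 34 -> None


Step 1: curr=32, set curr.next=prev(None) | reversed so far: 32
Step 2: curr=19, set curr.next=prev(32) | reversed so far: 19 -> 32
Step 3: curr=8, set curr.next=prev(19) | reversed so far: 8 -> 19 -> 32
Step 4: curr=16, set curr.next=prev(8) | reversed so far: 16 -> 8 -> 19 -> 32
Step 5: curr=6, set curr.next=prev(16) | reversed so far: 6 -> 16 -> 8 -> 19 -> 32
Step 6: curr=34, set curr.next=prev(6) | reversed so far: 34 -> 6 -> 16 -> 8 -> 19 -> 32

34 -> 6 -> 16 -> 8 -> 19 -> 32 -> None


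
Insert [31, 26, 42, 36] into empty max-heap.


Insert 31: [31]
Insert 26: [31, 26]
Insert 42: [42, 26, 31]
Insert 36: [42, 36, 31, 26]

Final heap: [42, 36, 31, 26]


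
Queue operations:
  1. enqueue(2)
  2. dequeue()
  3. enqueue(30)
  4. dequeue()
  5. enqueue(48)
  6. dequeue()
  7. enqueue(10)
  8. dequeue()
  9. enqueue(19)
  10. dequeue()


enqueue(2) -> [2]
dequeue()->2, []
enqueue(30) -> [30]
dequeue()->30, []
enqueue(48) -> [48]
dequeue()->48, []
enqueue(10) -> [10]
dequeue()->10, []
enqueue(19) -> [19]
dequeue()->19, []

Final queue: []


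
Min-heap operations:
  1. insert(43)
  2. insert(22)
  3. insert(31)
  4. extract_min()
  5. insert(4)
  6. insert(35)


insert(43) -> [43]
insert(22) -> [22, 43]
insert(31) -> [22, 43, 31]
extract_min()->22, [31, 43]
insert(4) -> [4, 43, 31]
insert(35) -> [4, 35, 31, 43]

Final heap: [4, 35, 31, 43]


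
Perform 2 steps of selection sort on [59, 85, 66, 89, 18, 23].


Initial: [59, 85, 66, 89, 18, 23]
Step 1: min=18 at 4
  Swap: [18, 85, 66, 89, 59, 23]
Step 2: min=23 at 5
  Swap: [18, 23, 66, 89, 59, 85]

After 2 steps: [18, 23, 66, 89, 59, 85]


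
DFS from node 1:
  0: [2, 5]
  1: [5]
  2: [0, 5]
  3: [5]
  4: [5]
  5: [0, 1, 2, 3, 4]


Visit 1, push [5]
Visit 5, push [4, 3, 2, 0]
Visit 0, push [2]
Visit 2, push []
Visit 3, push []
Visit 4, push []

DFS order: [1, 5, 0, 2, 3, 4]


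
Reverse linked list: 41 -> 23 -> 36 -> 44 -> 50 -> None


Step 1: curr=41, set curr.next=prev(None) | reversed so far: 41
Step 2: curr=23, set curr.next=prev(41) | reversed so far: 23 -> 41
Step 3: curr=36, set curr.next=prev(23) | reversed so far: 36 -> 23 -> 41
Step 4: curr=44, set curr.next=prev(36) | reversed so far: 44 -> 36 -> 23 -> 41
Step 5: curr=50, set curr.next=prev(44) | reversed so far: 50 -> 44 -> 36 -> 23 -> 41

50 -> 44 -> 36 -> 23 -> 41 -> None


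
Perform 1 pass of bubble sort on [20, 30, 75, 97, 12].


Initial: [20, 30, 75, 97, 12]
Pass 1: [20, 30, 75, 12, 97] (1 swaps)

After 1 pass: [20, 30, 75, 12, 97]


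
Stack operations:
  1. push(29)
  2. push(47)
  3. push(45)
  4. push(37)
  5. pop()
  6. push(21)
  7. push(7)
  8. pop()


push(29) -> [29]
push(47) -> [29, 47]
push(45) -> [29, 47, 45]
push(37) -> [29, 47, 45, 37]
pop()->37, [29, 47, 45]
push(21) -> [29, 47, 45, 21]
push(7) -> [29, 47, 45, 21, 7]
pop()->7, [29, 47, 45, 21]

Final stack: [29, 47, 45, 21]


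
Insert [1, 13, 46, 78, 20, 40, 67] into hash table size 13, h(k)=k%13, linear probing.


Insert 1: h=1 -> slot 1
Insert 13: h=0 -> slot 0
Insert 46: h=7 -> slot 7
Insert 78: h=0, 2 probes -> slot 2
Insert 20: h=7, 1 probes -> slot 8
Insert 40: h=1, 2 probes -> slot 3
Insert 67: h=2, 2 probes -> slot 4

Table: [13, 1, 78, 40, 67, None, None, 46, 20, None, None, None, None]


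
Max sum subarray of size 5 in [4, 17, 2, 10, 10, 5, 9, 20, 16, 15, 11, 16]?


[0:5]: 43
[1:6]: 44
[2:7]: 36
[3:8]: 54
[4:9]: 60
[5:10]: 65
[6:11]: 71
[7:12]: 78

Max: 78 at [7:12]


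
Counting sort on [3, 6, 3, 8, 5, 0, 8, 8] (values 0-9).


Input: [3, 6, 3, 8, 5, 0, 8, 8]
Counts: [1, 0, 0, 2, 0, 1, 1, 0, 3, 0]

Sorted: [0, 3, 3, 5, 6, 8, 8, 8]


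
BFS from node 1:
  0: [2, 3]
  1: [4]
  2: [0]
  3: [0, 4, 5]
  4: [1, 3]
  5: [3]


Visit 1, enqueue [4]
Visit 4, enqueue [3]
Visit 3, enqueue [0, 5]
Visit 0, enqueue [2]
Visit 5, enqueue []
Visit 2, enqueue []

BFS order: [1, 4, 3, 0, 5, 2]


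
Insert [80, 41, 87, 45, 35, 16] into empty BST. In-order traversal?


Insert 80: root
Insert 41: L from 80
Insert 87: R from 80
Insert 45: L from 80 -> R from 41
Insert 35: L from 80 -> L from 41
Insert 16: L from 80 -> L from 41 -> L from 35

In-order: [16, 35, 41, 45, 80, 87]


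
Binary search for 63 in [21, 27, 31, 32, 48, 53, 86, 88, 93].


Step 1: lo=0, hi=8, mid=4, val=48
Step 2: lo=5, hi=8, mid=6, val=86
Step 3: lo=5, hi=5, mid=5, val=53

Not found


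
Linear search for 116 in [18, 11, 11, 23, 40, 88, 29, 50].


i=0: 18!=116
i=1: 11!=116
i=2: 11!=116
i=3: 23!=116
i=4: 40!=116
i=5: 88!=116
i=6: 29!=116
i=7: 50!=116

Not found, 8 comps


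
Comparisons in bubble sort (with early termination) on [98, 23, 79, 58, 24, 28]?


Algorithm: bubble sort (with early termination)
Input: [98, 23, 79, 58, 24, 28]
Sorted: [23, 24, 28, 58, 79, 98]

14


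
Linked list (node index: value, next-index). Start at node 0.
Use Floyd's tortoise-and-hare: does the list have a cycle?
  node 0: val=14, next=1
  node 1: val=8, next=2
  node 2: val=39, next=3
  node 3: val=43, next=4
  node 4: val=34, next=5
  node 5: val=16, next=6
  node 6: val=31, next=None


Floyd's tortoise (slow, +1) and hare (fast, +2):
  init: slow=0, fast=0
  step 1: slow=1, fast=2
  step 2: slow=2, fast=4
  step 3: slow=3, fast=6
  step 4: fast -> None, no cycle

Cycle: no


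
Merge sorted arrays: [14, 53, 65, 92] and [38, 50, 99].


Take 14 from A
Take 38 from B
Take 50 from B
Take 53 from A
Take 65 from A
Take 92 from A

Merged: [14, 38, 50, 53, 65, 92, 99]


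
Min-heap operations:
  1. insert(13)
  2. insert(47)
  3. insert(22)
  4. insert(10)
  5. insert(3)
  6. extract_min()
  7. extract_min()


insert(13) -> [13]
insert(47) -> [13, 47]
insert(22) -> [13, 47, 22]
insert(10) -> [10, 13, 22, 47]
insert(3) -> [3, 10, 22, 47, 13]
extract_min()->3, [10, 13, 22, 47]
extract_min()->10, [13, 47, 22]

Final heap: [13, 47, 22]


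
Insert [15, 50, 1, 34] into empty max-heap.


Insert 15: [15]
Insert 50: [50, 15]
Insert 1: [50, 15, 1]
Insert 34: [50, 34, 1, 15]

Final heap: [50, 34, 1, 15]


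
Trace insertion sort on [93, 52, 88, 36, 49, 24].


Initial: [93, 52, 88, 36, 49, 24]
Insert 52: [52, 93, 88, 36, 49, 24]
Insert 88: [52, 88, 93, 36, 49, 24]
Insert 36: [36, 52, 88, 93, 49, 24]
Insert 49: [36, 49, 52, 88, 93, 24]
Insert 24: [24, 36, 49, 52, 88, 93]

Sorted: [24, 36, 49, 52, 88, 93]


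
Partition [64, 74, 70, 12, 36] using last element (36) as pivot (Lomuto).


Pivot: 36
  12 <= 36: swap -> [12, 74, 70, 64, 36]
Place pivot at 1: [12, 36, 70, 64, 74]

Partitioned: [12, 36, 70, 64, 74]


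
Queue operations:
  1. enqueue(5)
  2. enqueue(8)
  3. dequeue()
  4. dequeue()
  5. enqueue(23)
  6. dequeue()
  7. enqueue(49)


enqueue(5) -> [5]
enqueue(8) -> [5, 8]
dequeue()->5, [8]
dequeue()->8, []
enqueue(23) -> [23]
dequeue()->23, []
enqueue(49) -> [49]

Final queue: [49]


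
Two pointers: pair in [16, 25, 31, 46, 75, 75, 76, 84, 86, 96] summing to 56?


lo=0(16)+hi=9(96)=112
lo=0(16)+hi=8(86)=102
lo=0(16)+hi=7(84)=100
lo=0(16)+hi=6(76)=92
lo=0(16)+hi=5(75)=91
lo=0(16)+hi=4(75)=91
lo=0(16)+hi=3(46)=62
lo=0(16)+hi=2(31)=47
lo=1(25)+hi=2(31)=56

Yes: 25+31=56


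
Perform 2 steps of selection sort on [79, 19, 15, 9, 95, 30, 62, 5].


Initial: [79, 19, 15, 9, 95, 30, 62, 5]
Step 1: min=5 at 7
  Swap: [5, 19, 15, 9, 95, 30, 62, 79]
Step 2: min=9 at 3
  Swap: [5, 9, 15, 19, 95, 30, 62, 79]

After 2 steps: [5, 9, 15, 19, 95, 30, 62, 79]


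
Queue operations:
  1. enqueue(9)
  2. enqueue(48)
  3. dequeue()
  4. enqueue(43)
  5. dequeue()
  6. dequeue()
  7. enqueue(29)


enqueue(9) -> [9]
enqueue(48) -> [9, 48]
dequeue()->9, [48]
enqueue(43) -> [48, 43]
dequeue()->48, [43]
dequeue()->43, []
enqueue(29) -> [29]

Final queue: [29]


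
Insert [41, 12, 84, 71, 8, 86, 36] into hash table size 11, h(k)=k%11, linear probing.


Insert 41: h=8 -> slot 8
Insert 12: h=1 -> slot 1
Insert 84: h=7 -> slot 7
Insert 71: h=5 -> slot 5
Insert 8: h=8, 1 probes -> slot 9
Insert 86: h=9, 1 probes -> slot 10
Insert 36: h=3 -> slot 3

Table: [None, 12, None, 36, None, 71, None, 84, 41, 8, 86]


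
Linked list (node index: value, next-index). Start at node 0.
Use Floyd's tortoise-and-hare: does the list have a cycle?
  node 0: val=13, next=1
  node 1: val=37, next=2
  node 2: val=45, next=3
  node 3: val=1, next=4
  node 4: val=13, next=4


Floyd's tortoise (slow, +1) and hare (fast, +2):
  init: slow=0, fast=0
  step 1: slow=1, fast=2
  step 2: slow=2, fast=4
  step 3: slow=3, fast=4
  step 4: slow=4, fast=4
  slow == fast at node 4: cycle detected

Cycle: yes


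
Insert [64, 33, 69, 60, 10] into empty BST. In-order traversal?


Insert 64: root
Insert 33: L from 64
Insert 69: R from 64
Insert 60: L from 64 -> R from 33
Insert 10: L from 64 -> L from 33

In-order: [10, 33, 60, 64, 69]


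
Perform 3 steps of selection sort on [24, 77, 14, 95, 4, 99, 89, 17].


Initial: [24, 77, 14, 95, 4, 99, 89, 17]
Step 1: min=4 at 4
  Swap: [4, 77, 14, 95, 24, 99, 89, 17]
Step 2: min=14 at 2
  Swap: [4, 14, 77, 95, 24, 99, 89, 17]
Step 3: min=17 at 7
  Swap: [4, 14, 17, 95, 24, 99, 89, 77]

After 3 steps: [4, 14, 17, 95, 24, 99, 89, 77]


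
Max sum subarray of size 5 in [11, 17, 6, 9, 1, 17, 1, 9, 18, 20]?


[0:5]: 44
[1:6]: 50
[2:7]: 34
[3:8]: 37
[4:9]: 46
[5:10]: 65

Max: 65 at [5:10]


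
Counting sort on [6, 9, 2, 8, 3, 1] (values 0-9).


Input: [6, 9, 2, 8, 3, 1]
Counts: [0, 1, 1, 1, 0, 0, 1, 0, 1, 1]

Sorted: [1, 2, 3, 6, 8, 9]


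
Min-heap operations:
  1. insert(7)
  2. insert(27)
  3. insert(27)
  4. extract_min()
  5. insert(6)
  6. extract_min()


insert(7) -> [7]
insert(27) -> [7, 27]
insert(27) -> [7, 27, 27]
extract_min()->7, [27, 27]
insert(6) -> [6, 27, 27]
extract_min()->6, [27, 27]

Final heap: [27, 27]


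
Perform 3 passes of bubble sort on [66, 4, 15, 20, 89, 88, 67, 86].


Initial: [66, 4, 15, 20, 89, 88, 67, 86]
Pass 1: [4, 15, 20, 66, 88, 67, 86, 89] (6 swaps)
Pass 2: [4, 15, 20, 66, 67, 86, 88, 89] (2 swaps)
Pass 3: [4, 15, 20, 66, 67, 86, 88, 89] (0 swaps)

After 3 passes: [4, 15, 20, 66, 67, 86, 88, 89]


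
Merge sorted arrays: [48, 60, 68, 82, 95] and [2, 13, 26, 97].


Take 2 from B
Take 13 from B
Take 26 from B
Take 48 from A
Take 60 from A
Take 68 from A
Take 82 from A
Take 95 from A

Merged: [2, 13, 26, 48, 60, 68, 82, 95, 97]


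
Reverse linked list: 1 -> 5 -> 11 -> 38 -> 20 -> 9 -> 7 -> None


Step 1: curr=1, set curr.next=prev(None) | reversed so far: 1
Step 2: curr=5, set curr.next=prev(1) | reversed so far: 5 -> 1
Step 3: curr=11, set curr.next=prev(5) | reversed so far: 11 -> 5 -> 1
Step 4: curr=38, set curr.next=prev(11) | reversed so far: 38 -> 11 -> 5 -> 1
Step 5: curr=20, set curr.next=prev(38) | reversed so far: 20 -> 38 -> 11 -> 5 -> 1
Step 6: curr=9, set curr.next=prev(20) | reversed so far: 9 -> 20 -> 38 -> 11 -> 5 -> 1
Step 7: curr=7, set curr.next=prev(9) | reversed so far: 7 -> 9 -> 20 -> 38 -> 11 -> 5 -> 1

7 -> 9 -> 20 -> 38 -> 11 -> 5 -> 1 -> None


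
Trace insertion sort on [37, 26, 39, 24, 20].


Initial: [37, 26, 39, 24, 20]
Insert 26: [26, 37, 39, 24, 20]
Insert 39: [26, 37, 39, 24, 20]
Insert 24: [24, 26, 37, 39, 20]
Insert 20: [20, 24, 26, 37, 39]

Sorted: [20, 24, 26, 37, 39]


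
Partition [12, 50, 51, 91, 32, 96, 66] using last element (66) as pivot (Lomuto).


Pivot: 66
  12 <= 66: advance i (no swap)
  50 <= 66: advance i (no swap)
  51 <= 66: advance i (no swap)
  32 <= 66: swap -> [12, 50, 51, 32, 91, 96, 66]
Place pivot at 4: [12, 50, 51, 32, 66, 96, 91]

Partitioned: [12, 50, 51, 32, 66, 96, 91]


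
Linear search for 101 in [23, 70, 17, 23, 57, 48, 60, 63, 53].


i=0: 23!=101
i=1: 70!=101
i=2: 17!=101
i=3: 23!=101
i=4: 57!=101
i=5: 48!=101
i=6: 60!=101
i=7: 63!=101
i=8: 53!=101

Not found, 9 comps


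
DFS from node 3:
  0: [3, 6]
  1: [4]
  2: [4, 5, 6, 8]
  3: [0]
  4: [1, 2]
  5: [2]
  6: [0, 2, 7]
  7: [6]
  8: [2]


Visit 3, push [0]
Visit 0, push [6]
Visit 6, push [7, 2]
Visit 2, push [8, 5, 4]
Visit 4, push [1]
Visit 1, push []
Visit 5, push []
Visit 8, push []
Visit 7, push []

DFS order: [3, 0, 6, 2, 4, 1, 5, 8, 7]


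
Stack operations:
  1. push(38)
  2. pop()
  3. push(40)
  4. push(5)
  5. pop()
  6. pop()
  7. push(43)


push(38) -> [38]
pop()->38, []
push(40) -> [40]
push(5) -> [40, 5]
pop()->5, [40]
pop()->40, []
push(43) -> [43]

Final stack: [43]


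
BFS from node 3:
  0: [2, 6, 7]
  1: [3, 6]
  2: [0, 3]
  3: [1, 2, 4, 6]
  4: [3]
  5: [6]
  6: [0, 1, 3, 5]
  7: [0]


Visit 3, enqueue [1, 2, 4, 6]
Visit 1, enqueue []
Visit 2, enqueue [0]
Visit 4, enqueue []
Visit 6, enqueue [5]
Visit 0, enqueue [7]
Visit 5, enqueue []
Visit 7, enqueue []

BFS order: [3, 1, 2, 4, 6, 0, 5, 7]


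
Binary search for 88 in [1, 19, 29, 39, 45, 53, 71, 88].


Step 1: lo=0, hi=7, mid=3, val=39
Step 2: lo=4, hi=7, mid=5, val=53
Step 3: lo=6, hi=7, mid=6, val=71
Step 4: lo=7, hi=7, mid=7, val=88

Found at index 7


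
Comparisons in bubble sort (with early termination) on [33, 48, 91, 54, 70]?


Algorithm: bubble sort (with early termination)
Input: [33, 48, 91, 54, 70]
Sorted: [33, 48, 54, 70, 91]

7


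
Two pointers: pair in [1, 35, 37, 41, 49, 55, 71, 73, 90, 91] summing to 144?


lo=0(1)+hi=9(91)=92
lo=1(35)+hi=9(91)=126
lo=2(37)+hi=9(91)=128
lo=3(41)+hi=9(91)=132
lo=4(49)+hi=9(91)=140
lo=5(55)+hi=9(91)=146
lo=5(55)+hi=8(90)=145
lo=5(55)+hi=7(73)=128
lo=6(71)+hi=7(73)=144

Yes: 71+73=144


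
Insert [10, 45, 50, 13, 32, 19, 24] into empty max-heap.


Insert 10: [10]
Insert 45: [45, 10]
Insert 50: [50, 10, 45]
Insert 13: [50, 13, 45, 10]
Insert 32: [50, 32, 45, 10, 13]
Insert 19: [50, 32, 45, 10, 13, 19]
Insert 24: [50, 32, 45, 10, 13, 19, 24]

Final heap: [50, 32, 45, 10, 13, 19, 24]


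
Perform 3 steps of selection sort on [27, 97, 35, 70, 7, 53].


Initial: [27, 97, 35, 70, 7, 53]
Step 1: min=7 at 4
  Swap: [7, 97, 35, 70, 27, 53]
Step 2: min=27 at 4
  Swap: [7, 27, 35, 70, 97, 53]
Step 3: min=35 at 2
  Swap: [7, 27, 35, 70, 97, 53]

After 3 steps: [7, 27, 35, 70, 97, 53]


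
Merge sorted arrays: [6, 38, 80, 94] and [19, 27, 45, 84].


Take 6 from A
Take 19 from B
Take 27 from B
Take 38 from A
Take 45 from B
Take 80 from A
Take 84 from B

Merged: [6, 19, 27, 38, 45, 80, 84, 94]


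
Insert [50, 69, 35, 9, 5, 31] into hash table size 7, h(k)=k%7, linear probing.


Insert 50: h=1 -> slot 1
Insert 69: h=6 -> slot 6
Insert 35: h=0 -> slot 0
Insert 9: h=2 -> slot 2
Insert 5: h=5 -> slot 5
Insert 31: h=3 -> slot 3

Table: [35, 50, 9, 31, None, 5, 69]


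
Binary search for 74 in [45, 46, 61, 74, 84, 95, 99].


Step 1: lo=0, hi=6, mid=3, val=74

Found at index 3


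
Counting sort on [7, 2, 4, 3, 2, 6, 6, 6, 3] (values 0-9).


Input: [7, 2, 4, 3, 2, 6, 6, 6, 3]
Counts: [0, 0, 2, 2, 1, 0, 3, 1, 0, 0]

Sorted: [2, 2, 3, 3, 4, 6, 6, 6, 7]


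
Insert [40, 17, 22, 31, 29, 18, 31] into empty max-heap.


Insert 40: [40]
Insert 17: [40, 17]
Insert 22: [40, 17, 22]
Insert 31: [40, 31, 22, 17]
Insert 29: [40, 31, 22, 17, 29]
Insert 18: [40, 31, 22, 17, 29, 18]
Insert 31: [40, 31, 31, 17, 29, 18, 22]

Final heap: [40, 31, 31, 17, 29, 18, 22]


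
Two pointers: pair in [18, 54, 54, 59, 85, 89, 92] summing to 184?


lo=0(18)+hi=6(92)=110
lo=1(54)+hi=6(92)=146
lo=2(54)+hi=6(92)=146
lo=3(59)+hi=6(92)=151
lo=4(85)+hi=6(92)=177
lo=5(89)+hi=6(92)=181

No pair found


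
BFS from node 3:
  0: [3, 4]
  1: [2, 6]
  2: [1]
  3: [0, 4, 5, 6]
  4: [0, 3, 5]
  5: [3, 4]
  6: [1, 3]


Visit 3, enqueue [0, 4, 5, 6]
Visit 0, enqueue []
Visit 4, enqueue []
Visit 5, enqueue []
Visit 6, enqueue [1]
Visit 1, enqueue [2]
Visit 2, enqueue []

BFS order: [3, 0, 4, 5, 6, 1, 2]


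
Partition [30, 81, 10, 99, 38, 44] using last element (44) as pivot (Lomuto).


Pivot: 44
  30 <= 44: advance i (no swap)
  10 <= 44: swap -> [30, 10, 81, 99, 38, 44]
  38 <= 44: swap -> [30, 10, 38, 99, 81, 44]
Place pivot at 3: [30, 10, 38, 44, 81, 99]

Partitioned: [30, 10, 38, 44, 81, 99]


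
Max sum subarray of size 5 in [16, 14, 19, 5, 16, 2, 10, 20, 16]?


[0:5]: 70
[1:6]: 56
[2:7]: 52
[3:8]: 53
[4:9]: 64

Max: 70 at [0:5]


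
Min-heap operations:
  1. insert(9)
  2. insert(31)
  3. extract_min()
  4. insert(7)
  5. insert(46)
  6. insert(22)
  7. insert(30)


insert(9) -> [9]
insert(31) -> [9, 31]
extract_min()->9, [31]
insert(7) -> [7, 31]
insert(46) -> [7, 31, 46]
insert(22) -> [7, 22, 46, 31]
insert(30) -> [7, 22, 46, 31, 30]

Final heap: [7, 22, 46, 31, 30]


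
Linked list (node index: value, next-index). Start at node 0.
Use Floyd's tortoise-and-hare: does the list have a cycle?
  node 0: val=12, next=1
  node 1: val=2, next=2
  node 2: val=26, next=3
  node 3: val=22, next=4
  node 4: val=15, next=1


Floyd's tortoise (slow, +1) and hare (fast, +2):
  init: slow=0, fast=0
  step 1: slow=1, fast=2
  step 2: slow=2, fast=4
  step 3: slow=3, fast=2
  step 4: slow=4, fast=4
  slow == fast at node 4: cycle detected

Cycle: yes


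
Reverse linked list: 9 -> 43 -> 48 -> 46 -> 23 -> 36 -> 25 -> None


Step 1: curr=9, set curr.next=prev(None) | reversed so far: 9
Step 2: curr=43, set curr.next=prev(9) | reversed so far: 43 -> 9
Step 3: curr=48, set curr.next=prev(43) | reversed so far: 48 -> 43 -> 9
Step 4: curr=46, set curr.next=prev(48) | reversed so far: 46 -> 48 -> 43 -> 9
Step 5: curr=23, set curr.next=prev(46) | reversed so far: 23 -> 46 -> 48 -> 43 -> 9
Step 6: curr=36, set curr.next=prev(23) | reversed so far: 36 -> 23 -> 46 -> 48 -> 43 -> 9
Step 7: curr=25, set curr.next=prev(36) | reversed so far: 25 -> 36 -> 23 -> 46 -> 48 -> 43 -> 9

25 -> 36 -> 23 -> 46 -> 48 -> 43 -> 9 -> None


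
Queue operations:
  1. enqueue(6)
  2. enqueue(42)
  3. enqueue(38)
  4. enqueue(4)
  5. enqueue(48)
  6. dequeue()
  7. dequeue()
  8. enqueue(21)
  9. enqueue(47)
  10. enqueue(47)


enqueue(6) -> [6]
enqueue(42) -> [6, 42]
enqueue(38) -> [6, 42, 38]
enqueue(4) -> [6, 42, 38, 4]
enqueue(48) -> [6, 42, 38, 4, 48]
dequeue()->6, [42, 38, 4, 48]
dequeue()->42, [38, 4, 48]
enqueue(21) -> [38, 4, 48, 21]
enqueue(47) -> [38, 4, 48, 21, 47]
enqueue(47) -> [38, 4, 48, 21, 47, 47]

Final queue: [38, 4, 48, 21, 47, 47]


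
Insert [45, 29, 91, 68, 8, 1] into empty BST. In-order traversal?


Insert 45: root
Insert 29: L from 45
Insert 91: R from 45
Insert 68: R from 45 -> L from 91
Insert 8: L from 45 -> L from 29
Insert 1: L from 45 -> L from 29 -> L from 8

In-order: [1, 8, 29, 45, 68, 91]


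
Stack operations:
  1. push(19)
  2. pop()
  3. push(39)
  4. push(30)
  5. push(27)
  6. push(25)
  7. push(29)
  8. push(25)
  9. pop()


push(19) -> [19]
pop()->19, []
push(39) -> [39]
push(30) -> [39, 30]
push(27) -> [39, 30, 27]
push(25) -> [39, 30, 27, 25]
push(29) -> [39, 30, 27, 25, 29]
push(25) -> [39, 30, 27, 25, 29, 25]
pop()->25, [39, 30, 27, 25, 29]

Final stack: [39, 30, 27, 25, 29]


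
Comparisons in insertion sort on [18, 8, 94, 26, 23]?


Algorithm: insertion sort
Input: [18, 8, 94, 26, 23]
Sorted: [8, 18, 23, 26, 94]

7


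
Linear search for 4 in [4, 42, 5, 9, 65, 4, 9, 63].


i=0: 4==4 found!

Found at 0, 1 comps


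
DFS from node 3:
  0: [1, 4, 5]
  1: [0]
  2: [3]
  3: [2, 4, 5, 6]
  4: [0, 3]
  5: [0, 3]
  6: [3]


Visit 3, push [6, 5, 4, 2]
Visit 2, push []
Visit 4, push [0]
Visit 0, push [5, 1]
Visit 1, push []
Visit 5, push []
Visit 6, push []

DFS order: [3, 2, 4, 0, 1, 5, 6]


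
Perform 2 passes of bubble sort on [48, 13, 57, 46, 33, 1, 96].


Initial: [48, 13, 57, 46, 33, 1, 96]
Pass 1: [13, 48, 46, 33, 1, 57, 96] (4 swaps)
Pass 2: [13, 46, 33, 1, 48, 57, 96] (3 swaps)

After 2 passes: [13, 46, 33, 1, 48, 57, 96]


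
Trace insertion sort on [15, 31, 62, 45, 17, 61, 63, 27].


Initial: [15, 31, 62, 45, 17, 61, 63, 27]
Insert 31: [15, 31, 62, 45, 17, 61, 63, 27]
Insert 62: [15, 31, 62, 45, 17, 61, 63, 27]
Insert 45: [15, 31, 45, 62, 17, 61, 63, 27]
Insert 17: [15, 17, 31, 45, 62, 61, 63, 27]
Insert 61: [15, 17, 31, 45, 61, 62, 63, 27]
Insert 63: [15, 17, 31, 45, 61, 62, 63, 27]
Insert 27: [15, 17, 27, 31, 45, 61, 62, 63]

Sorted: [15, 17, 27, 31, 45, 61, 62, 63]


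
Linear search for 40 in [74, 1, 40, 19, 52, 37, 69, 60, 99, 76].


i=0: 74!=40
i=1: 1!=40
i=2: 40==40 found!

Found at 2, 3 comps


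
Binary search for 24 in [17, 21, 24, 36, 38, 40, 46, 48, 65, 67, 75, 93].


Step 1: lo=0, hi=11, mid=5, val=40
Step 2: lo=0, hi=4, mid=2, val=24

Found at index 2


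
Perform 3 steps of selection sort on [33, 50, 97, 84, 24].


Initial: [33, 50, 97, 84, 24]
Step 1: min=24 at 4
  Swap: [24, 50, 97, 84, 33]
Step 2: min=33 at 4
  Swap: [24, 33, 97, 84, 50]
Step 3: min=50 at 4
  Swap: [24, 33, 50, 84, 97]

After 3 steps: [24, 33, 50, 84, 97]


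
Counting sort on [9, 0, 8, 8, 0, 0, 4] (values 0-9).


Input: [9, 0, 8, 8, 0, 0, 4]
Counts: [3, 0, 0, 0, 1, 0, 0, 0, 2, 1]

Sorted: [0, 0, 0, 4, 8, 8, 9]


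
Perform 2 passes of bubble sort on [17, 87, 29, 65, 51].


Initial: [17, 87, 29, 65, 51]
Pass 1: [17, 29, 65, 51, 87] (3 swaps)
Pass 2: [17, 29, 51, 65, 87] (1 swaps)

After 2 passes: [17, 29, 51, 65, 87]


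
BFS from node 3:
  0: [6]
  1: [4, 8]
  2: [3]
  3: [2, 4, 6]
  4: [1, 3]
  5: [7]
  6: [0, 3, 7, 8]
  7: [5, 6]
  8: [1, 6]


Visit 3, enqueue [2, 4, 6]
Visit 2, enqueue []
Visit 4, enqueue [1]
Visit 6, enqueue [0, 7, 8]
Visit 1, enqueue []
Visit 0, enqueue []
Visit 7, enqueue [5]
Visit 8, enqueue []
Visit 5, enqueue []

BFS order: [3, 2, 4, 6, 1, 0, 7, 8, 5]


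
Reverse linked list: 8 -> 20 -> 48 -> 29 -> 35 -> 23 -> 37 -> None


Step 1: curr=8, set curr.next=prev(None) | reversed so far: 8
Step 2: curr=20, set curr.next=prev(8) | reversed so far: 20 -> 8
Step 3: curr=48, set curr.next=prev(20) | reversed so far: 48 -> 20 -> 8
Step 4: curr=29, set curr.next=prev(48) | reversed so far: 29 -> 48 -> 20 -> 8
Step 5: curr=35, set curr.next=prev(29) | reversed so far: 35 -> 29 -> 48 -> 20 -> 8
Step 6: curr=23, set curr.next=prev(35) | reversed so far: 23 -> 35 -> 29 -> 48 -> 20 -> 8
Step 7: curr=37, set curr.next=prev(23) | reversed so far: 37 -> 23 -> 35 -> 29 -> 48 -> 20 -> 8

37 -> 23 -> 35 -> 29 -> 48 -> 20 -> 8 -> None


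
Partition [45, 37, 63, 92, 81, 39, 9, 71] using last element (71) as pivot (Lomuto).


Pivot: 71
  45 <= 71: advance i (no swap)
  37 <= 71: advance i (no swap)
  63 <= 71: advance i (no swap)
  39 <= 71: swap -> [45, 37, 63, 39, 81, 92, 9, 71]
  9 <= 71: swap -> [45, 37, 63, 39, 9, 92, 81, 71]
Place pivot at 5: [45, 37, 63, 39, 9, 71, 81, 92]

Partitioned: [45, 37, 63, 39, 9, 71, 81, 92]


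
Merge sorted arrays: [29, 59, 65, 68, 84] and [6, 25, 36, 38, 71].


Take 6 from B
Take 25 from B
Take 29 from A
Take 36 from B
Take 38 from B
Take 59 from A
Take 65 from A
Take 68 from A
Take 71 from B

Merged: [6, 25, 29, 36, 38, 59, 65, 68, 71, 84]


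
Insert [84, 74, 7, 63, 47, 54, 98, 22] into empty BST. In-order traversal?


Insert 84: root
Insert 74: L from 84
Insert 7: L from 84 -> L from 74
Insert 63: L from 84 -> L from 74 -> R from 7
Insert 47: L from 84 -> L from 74 -> R from 7 -> L from 63
Insert 54: L from 84 -> L from 74 -> R from 7 -> L from 63 -> R from 47
Insert 98: R from 84
Insert 22: L from 84 -> L from 74 -> R from 7 -> L from 63 -> L from 47

In-order: [7, 22, 47, 54, 63, 74, 84, 98]


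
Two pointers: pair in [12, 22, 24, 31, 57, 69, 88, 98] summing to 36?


lo=0(12)+hi=7(98)=110
lo=0(12)+hi=6(88)=100
lo=0(12)+hi=5(69)=81
lo=0(12)+hi=4(57)=69
lo=0(12)+hi=3(31)=43
lo=0(12)+hi=2(24)=36

Yes: 12+24=36


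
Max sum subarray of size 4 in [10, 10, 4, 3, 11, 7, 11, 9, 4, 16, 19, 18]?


[0:4]: 27
[1:5]: 28
[2:6]: 25
[3:7]: 32
[4:8]: 38
[5:9]: 31
[6:10]: 40
[7:11]: 48
[8:12]: 57

Max: 57 at [8:12]


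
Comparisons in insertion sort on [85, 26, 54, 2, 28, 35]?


Algorithm: insertion sort
Input: [85, 26, 54, 2, 28, 35]
Sorted: [2, 26, 28, 35, 54, 85]

12


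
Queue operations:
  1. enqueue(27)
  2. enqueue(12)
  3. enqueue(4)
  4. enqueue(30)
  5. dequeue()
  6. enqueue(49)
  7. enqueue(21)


enqueue(27) -> [27]
enqueue(12) -> [27, 12]
enqueue(4) -> [27, 12, 4]
enqueue(30) -> [27, 12, 4, 30]
dequeue()->27, [12, 4, 30]
enqueue(49) -> [12, 4, 30, 49]
enqueue(21) -> [12, 4, 30, 49, 21]

Final queue: [12, 4, 30, 49, 21]


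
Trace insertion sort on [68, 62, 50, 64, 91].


Initial: [68, 62, 50, 64, 91]
Insert 62: [62, 68, 50, 64, 91]
Insert 50: [50, 62, 68, 64, 91]
Insert 64: [50, 62, 64, 68, 91]
Insert 91: [50, 62, 64, 68, 91]

Sorted: [50, 62, 64, 68, 91]


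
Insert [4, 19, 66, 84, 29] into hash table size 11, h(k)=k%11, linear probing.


Insert 4: h=4 -> slot 4
Insert 19: h=8 -> slot 8
Insert 66: h=0 -> slot 0
Insert 84: h=7 -> slot 7
Insert 29: h=7, 2 probes -> slot 9

Table: [66, None, None, None, 4, None, None, 84, 19, 29, None]


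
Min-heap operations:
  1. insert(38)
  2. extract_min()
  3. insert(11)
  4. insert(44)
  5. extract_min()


insert(38) -> [38]
extract_min()->38, []
insert(11) -> [11]
insert(44) -> [11, 44]
extract_min()->11, [44]

Final heap: [44]


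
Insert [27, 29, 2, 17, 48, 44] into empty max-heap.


Insert 27: [27]
Insert 29: [29, 27]
Insert 2: [29, 27, 2]
Insert 17: [29, 27, 2, 17]
Insert 48: [48, 29, 2, 17, 27]
Insert 44: [48, 29, 44, 17, 27, 2]

Final heap: [48, 29, 44, 17, 27, 2]


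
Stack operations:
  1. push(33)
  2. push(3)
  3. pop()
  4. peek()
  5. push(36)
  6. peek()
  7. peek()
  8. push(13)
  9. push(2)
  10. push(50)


push(33) -> [33]
push(3) -> [33, 3]
pop()->3, [33]
peek()->33
push(36) -> [33, 36]
peek()->36
peek()->36
push(13) -> [33, 36, 13]
push(2) -> [33, 36, 13, 2]
push(50) -> [33, 36, 13, 2, 50]

Final stack: [33, 36, 13, 2, 50]


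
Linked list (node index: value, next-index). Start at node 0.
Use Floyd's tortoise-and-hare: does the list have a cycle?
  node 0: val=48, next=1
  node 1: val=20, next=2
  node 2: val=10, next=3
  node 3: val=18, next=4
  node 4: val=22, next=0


Floyd's tortoise (slow, +1) and hare (fast, +2):
  init: slow=0, fast=0
  step 1: slow=1, fast=2
  step 2: slow=2, fast=4
  step 3: slow=3, fast=1
  step 4: slow=4, fast=3
  step 5: slow=0, fast=0
  slow == fast at node 0: cycle detected

Cycle: yes


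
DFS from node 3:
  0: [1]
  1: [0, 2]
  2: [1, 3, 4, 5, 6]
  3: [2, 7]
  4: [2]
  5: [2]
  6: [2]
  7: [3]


Visit 3, push [7, 2]
Visit 2, push [6, 5, 4, 1]
Visit 1, push [0]
Visit 0, push []
Visit 4, push []
Visit 5, push []
Visit 6, push []
Visit 7, push []

DFS order: [3, 2, 1, 0, 4, 5, 6, 7]


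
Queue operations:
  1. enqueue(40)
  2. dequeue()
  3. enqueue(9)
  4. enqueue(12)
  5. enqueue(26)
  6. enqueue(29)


enqueue(40) -> [40]
dequeue()->40, []
enqueue(9) -> [9]
enqueue(12) -> [9, 12]
enqueue(26) -> [9, 12, 26]
enqueue(29) -> [9, 12, 26, 29]

Final queue: [9, 12, 26, 29]


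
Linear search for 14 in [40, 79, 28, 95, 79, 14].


i=0: 40!=14
i=1: 79!=14
i=2: 28!=14
i=3: 95!=14
i=4: 79!=14
i=5: 14==14 found!

Found at 5, 6 comps


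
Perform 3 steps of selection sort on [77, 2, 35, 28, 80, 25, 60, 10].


Initial: [77, 2, 35, 28, 80, 25, 60, 10]
Step 1: min=2 at 1
  Swap: [2, 77, 35, 28, 80, 25, 60, 10]
Step 2: min=10 at 7
  Swap: [2, 10, 35, 28, 80, 25, 60, 77]
Step 3: min=25 at 5
  Swap: [2, 10, 25, 28, 80, 35, 60, 77]

After 3 steps: [2, 10, 25, 28, 80, 35, 60, 77]


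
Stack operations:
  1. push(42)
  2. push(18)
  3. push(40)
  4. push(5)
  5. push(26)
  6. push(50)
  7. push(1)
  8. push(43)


push(42) -> [42]
push(18) -> [42, 18]
push(40) -> [42, 18, 40]
push(5) -> [42, 18, 40, 5]
push(26) -> [42, 18, 40, 5, 26]
push(50) -> [42, 18, 40, 5, 26, 50]
push(1) -> [42, 18, 40, 5, 26, 50, 1]
push(43) -> [42, 18, 40, 5, 26, 50, 1, 43]

Final stack: [42, 18, 40, 5, 26, 50, 1, 43]


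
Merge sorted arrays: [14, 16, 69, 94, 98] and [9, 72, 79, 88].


Take 9 from B
Take 14 from A
Take 16 from A
Take 69 from A
Take 72 from B
Take 79 from B
Take 88 from B

Merged: [9, 14, 16, 69, 72, 79, 88, 94, 98]


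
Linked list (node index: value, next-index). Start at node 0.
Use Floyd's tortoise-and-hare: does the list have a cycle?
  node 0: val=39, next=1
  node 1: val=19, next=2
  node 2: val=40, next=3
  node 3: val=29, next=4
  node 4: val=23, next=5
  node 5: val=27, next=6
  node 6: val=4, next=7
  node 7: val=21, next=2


Floyd's tortoise (slow, +1) and hare (fast, +2):
  init: slow=0, fast=0
  step 1: slow=1, fast=2
  step 2: slow=2, fast=4
  step 3: slow=3, fast=6
  step 4: slow=4, fast=2
  step 5: slow=5, fast=4
  step 6: slow=6, fast=6
  slow == fast at node 6: cycle detected

Cycle: yes


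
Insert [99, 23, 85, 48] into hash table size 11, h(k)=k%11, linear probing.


Insert 99: h=0 -> slot 0
Insert 23: h=1 -> slot 1
Insert 85: h=8 -> slot 8
Insert 48: h=4 -> slot 4

Table: [99, 23, None, None, 48, None, None, None, 85, None, None]


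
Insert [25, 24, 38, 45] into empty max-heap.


Insert 25: [25]
Insert 24: [25, 24]
Insert 38: [38, 24, 25]
Insert 45: [45, 38, 25, 24]

Final heap: [45, 38, 25, 24]


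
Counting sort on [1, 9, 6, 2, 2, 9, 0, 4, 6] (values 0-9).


Input: [1, 9, 6, 2, 2, 9, 0, 4, 6]
Counts: [1, 1, 2, 0, 1, 0, 2, 0, 0, 2]

Sorted: [0, 1, 2, 2, 4, 6, 6, 9, 9]


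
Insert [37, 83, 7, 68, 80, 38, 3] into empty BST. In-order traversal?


Insert 37: root
Insert 83: R from 37
Insert 7: L from 37
Insert 68: R from 37 -> L from 83
Insert 80: R from 37 -> L from 83 -> R from 68
Insert 38: R from 37 -> L from 83 -> L from 68
Insert 3: L from 37 -> L from 7

In-order: [3, 7, 37, 38, 68, 80, 83]
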